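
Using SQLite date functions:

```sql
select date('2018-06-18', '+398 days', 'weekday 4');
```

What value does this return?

2019-07-25

Applying '+398 days' to 2018-06-18: counting 398 days forward gives 2019-07-21.
`weekday 4` advances to the next Thursday; 2019-07-21 is a Sunday, so it moves forward to 2019-07-25.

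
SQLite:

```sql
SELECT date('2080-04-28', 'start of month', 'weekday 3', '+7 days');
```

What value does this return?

2080-04-10

`start of month` rewinds 2080-04-28 to 2080-04-01.
`weekday 3` advances to the next Wednesday; 2080-04-01 is a Monday, so it moves forward to 2080-04-03.
Advancing 7 more days within April lands on 2080-04-10.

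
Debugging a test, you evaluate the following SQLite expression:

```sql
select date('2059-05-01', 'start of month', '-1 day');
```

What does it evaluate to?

2059-04-30

`start of month` rewinds 2059-05-01 to 2059-05-01.
Going back 1 day from 2059-05-01 reaches 2059-04-30 (last day of April, 30 days).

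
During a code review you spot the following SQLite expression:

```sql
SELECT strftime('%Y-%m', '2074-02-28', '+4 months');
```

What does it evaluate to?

2074-06

First apply '+4 months': 2074-02-28 → 2074-06-28.
`%Y-%m` extracts the year-month: 2074-06.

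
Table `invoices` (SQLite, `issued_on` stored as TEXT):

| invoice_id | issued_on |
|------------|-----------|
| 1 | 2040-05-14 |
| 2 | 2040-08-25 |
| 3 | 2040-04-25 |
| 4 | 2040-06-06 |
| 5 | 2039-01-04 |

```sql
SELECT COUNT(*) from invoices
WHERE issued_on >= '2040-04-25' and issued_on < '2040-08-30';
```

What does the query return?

4

Rows in [2040-04-25, 2040-08-30): 2040-05-14, 2040-08-25, 2040-04-25, 2040-06-06 → 4 rows.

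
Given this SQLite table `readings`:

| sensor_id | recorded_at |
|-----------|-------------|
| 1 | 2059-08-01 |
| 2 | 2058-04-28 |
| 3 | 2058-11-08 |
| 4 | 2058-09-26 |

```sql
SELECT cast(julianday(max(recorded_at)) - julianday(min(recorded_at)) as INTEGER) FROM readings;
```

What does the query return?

MIN = 2058-04-28, MAX = 2059-08-01.
2 days remain in April 2058 after the 28th (30 − 28).
Full months from May 2058 through July 2059 contribute their day counts.
Then 1 day into August 2059.
Total: 2 + 31 + 30 + 31 + 31 + 30 + 31 + 30 + 31 + 31 + 28 + 31 + 30 + 31 + 30 + 31 + 1 = 460.

460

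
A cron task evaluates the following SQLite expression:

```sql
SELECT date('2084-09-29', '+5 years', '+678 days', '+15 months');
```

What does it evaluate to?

Adding +5 years to 2084-09-29 gives 2089-09-29.
Applying '+678 days' to 2089-09-29: counting 678 days forward gives 2091-08-08.
Adding +15 months to 2091-08-08 gives 2092-11-08.

2092-11-08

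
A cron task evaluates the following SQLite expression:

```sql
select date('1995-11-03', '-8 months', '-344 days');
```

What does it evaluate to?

1994-03-24

Adding -8 months to 1995-11-03 gives 1995-03-03.
Applying '-344 days' to 1995-03-03: counting 344 days back gives 1994-03-24.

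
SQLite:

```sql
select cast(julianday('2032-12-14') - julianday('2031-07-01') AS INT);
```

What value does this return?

30 days remain in July 2031 after the 1st (31 − 1).
Full months from August 2031 through November 2032 contribute their day counts.
Then 14 days into December 2032.
Total: 30 + 31 + 30 + 31 + 30 + 31 + 31 + 29 + 31 + 30 + 31 + 30 + 31 + 31 + 30 + 31 + 30 + 14 = 532.

532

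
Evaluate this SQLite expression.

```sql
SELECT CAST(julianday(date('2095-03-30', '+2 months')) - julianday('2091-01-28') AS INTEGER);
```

1583

Adding +2 months to 2095-03-30 gives 2095-05-30.
3 days remain in January 2091 after the 28th (31 − 28).
Full months from February 2091 through April 2095 contribute their day counts.
Then 30 days into May 2095.
Total: 3 + 28 + 31 + 30 + 31 + 30 + 31 + 31 + 30 + 31 + 30 + 31 + 31 + 29 + 31 + 30 + 31 + 30 + 31 + 31 + 30 + 31 + 30 + 31 + 31 + 28 + 31 + 30 + 31 + 30 + 31 + 31 + 30 + 31 + 30 + 31 + 31 + 28 + 31 + 30 + 31 + 30 + 31 + 31 + 30 + 31 + 30 + 31 + 31 + 28 + 31 + 30 + 30 = 1583.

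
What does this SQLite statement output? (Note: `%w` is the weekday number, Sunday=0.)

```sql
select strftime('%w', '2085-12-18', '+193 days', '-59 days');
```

3

First apply '+193 days', '-59 days': 2085-12-18 → 2086-05-01.
2086-05-01 is a Wednesday; with Sunday=0 that is 3.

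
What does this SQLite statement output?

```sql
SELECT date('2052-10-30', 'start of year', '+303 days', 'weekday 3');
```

`start of year` rewinds 2052-10-30 to 2052-01-01.
Applying '+303 days' to 2052-01-01: counting 303 days forward gives 2052-10-30.
`weekday 3` advances to the next Wednesday; 2052-10-30 is already a Wednesday, so it stays at 2052-10-30.

2052-10-30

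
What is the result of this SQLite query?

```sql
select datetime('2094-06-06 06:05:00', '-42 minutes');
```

2094-06-06 05:23:00

-42 minutes from 2094-06-06 06:05:00 is 2094-06-06 05:23:00.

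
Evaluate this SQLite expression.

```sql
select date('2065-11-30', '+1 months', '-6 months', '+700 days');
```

2067-05-31

Adding +1 month to 2065-11-30 gives 2065-12-30.
Adding -6 months to 2065-12-30 gives 2065-06-30.
Applying '+700 days' to 2065-06-30: counting 700 days forward gives 2067-05-31.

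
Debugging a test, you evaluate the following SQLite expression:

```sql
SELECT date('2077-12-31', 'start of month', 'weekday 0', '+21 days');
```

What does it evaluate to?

2077-12-26

`start of month` rewinds 2077-12-31 to 2077-12-01.
`weekday 0` advances to the next Sunday; 2077-12-01 is a Wednesday, so it moves forward to 2077-12-05.
Advancing 21 more days within December lands on 2077-12-26.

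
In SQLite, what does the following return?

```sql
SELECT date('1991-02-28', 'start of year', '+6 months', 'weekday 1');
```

`start of year` rewinds 1991-02-28 to 1991-01-01.
Adding +6 months to 1991-01-01 gives 1991-07-01.
`weekday 1` advances to the next Monday; 1991-07-01 is already a Monday, so it stays at 1991-07-01.

1991-07-01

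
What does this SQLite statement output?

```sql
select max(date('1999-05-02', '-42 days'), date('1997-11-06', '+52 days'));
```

1999-03-21

date('1999-05-02', '-42 days') → 1999-03-21.
date('1997-11-06', '+52 days') → 1997-12-28.
Later of the two is 1999-03-21.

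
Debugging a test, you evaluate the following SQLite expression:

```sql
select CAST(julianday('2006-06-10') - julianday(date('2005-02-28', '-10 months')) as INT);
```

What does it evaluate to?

Adding -10 months to 2005-02-28 gives 2004-04-28.
2 days remain in April 2004 after the 28th (30 − 28).
Full months from May 2004 through May 2006 contribute their day counts.
Then 10 days into June 2006.
Total: 2 + 31 + 30 + 31 + 31 + 30 + 31 + 30 + 31 + 31 + 28 + 31 + 30 + 31 + 30 + 31 + 31 + 30 + 31 + 30 + 31 + 31 + 28 + 31 + 30 + 31 + 10 = 773.

773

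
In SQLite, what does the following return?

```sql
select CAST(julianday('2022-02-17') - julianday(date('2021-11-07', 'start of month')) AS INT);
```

`start of month` rewinds 2021-11-07 to 2021-11-01.
29 days remain in November 2021 after the 1st (30 − 1).
December 2021: 31 days.
January 2022: 31 days.
Then 17 days into February 2022.
Total: 29 + 31 + 31 + 17 = 108.

108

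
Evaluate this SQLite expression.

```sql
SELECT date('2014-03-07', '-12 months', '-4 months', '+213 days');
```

2013-06-08

Adding -12 months to 2014-03-07 gives 2013-03-07.
Adding -4 months to 2013-03-07 gives 2012-11-07.
Applying '+213 days' to 2012-11-07: counting 213 days forward gives 2013-06-08.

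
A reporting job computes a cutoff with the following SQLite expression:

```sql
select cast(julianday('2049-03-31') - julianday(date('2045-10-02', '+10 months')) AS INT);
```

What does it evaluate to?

Adding +10 months to 2045-10-02 gives 2046-08-02.
29 days remain in August 2046 after the 2nd (31 − 2).
Full months from September 2046 through February 2049 contribute their day counts.
Then 31 days into March 2049.
Total: 29 + 30 + 31 + 30 + 31 + 31 + 28 + 31 + 30 + 31 + 30 + 31 + 31 + 30 + 31 + 30 + 31 + 31 + 29 + 31 + 30 + 31 + 30 + 31 + 31 + 30 + 31 + 30 + 31 + 31 + 28 + 31 = 972.

972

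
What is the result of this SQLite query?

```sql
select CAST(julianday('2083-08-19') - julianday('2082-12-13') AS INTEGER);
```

18 days remain in December 2082 after the 13th (31 − 13).
Full months from January 2083 through July 2083 contribute their day counts.
Then 19 days into August 2083.
Total: 18 + 31 + 28 + 31 + 30 + 31 + 30 + 31 + 19 = 249.

249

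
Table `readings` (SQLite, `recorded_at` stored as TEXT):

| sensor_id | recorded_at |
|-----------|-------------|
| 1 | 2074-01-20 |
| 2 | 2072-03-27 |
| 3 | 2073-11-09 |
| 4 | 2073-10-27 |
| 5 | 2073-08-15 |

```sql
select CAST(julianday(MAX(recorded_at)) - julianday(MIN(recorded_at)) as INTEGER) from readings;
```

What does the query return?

MIN = 2072-03-27, MAX = 2074-01-20.
4 days remain in March 2072 after the 27th (31 − 27).
Full months from April 2072 through December 2073 contribute their day counts.
Then 20 days into January 2074.
Total: 4 + 30 + 31 + 30 + 31 + 31 + 30 + 31 + 30 + 31 + 31 + 28 + 31 + 30 + 31 + 30 + 31 + 31 + 30 + 31 + 30 + 31 + 20 = 664.

664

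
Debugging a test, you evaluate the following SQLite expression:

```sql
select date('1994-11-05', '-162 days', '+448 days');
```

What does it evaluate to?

1995-08-18

Applying '-162 days' to 1994-11-05: counting 162 days back gives 1994-05-27.
Applying '+448 days' to 1994-05-27: counting 448 days forward gives 1995-08-18.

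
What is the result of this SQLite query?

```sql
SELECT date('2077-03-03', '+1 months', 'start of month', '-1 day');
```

Adding +1 month to 2077-03-03 gives 2077-04-03.
`start of month` rewinds 2077-04-03 to 2077-04-01.
Going back 1 day from 2077-04-01 reaches 2077-03-31 (last day of March, 31 days).

2077-03-31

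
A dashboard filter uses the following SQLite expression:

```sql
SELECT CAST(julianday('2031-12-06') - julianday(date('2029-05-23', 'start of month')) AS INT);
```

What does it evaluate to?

`start of month` rewinds 2029-05-23 to 2029-05-01.
30 days remain in May 2029 after the 1st (31 − 1).
Full months from June 2029 through November 2031 contribute their day counts.
Then 6 days into December 2031.
Total: 30 + 30 + 31 + 31 + 30 + 31 + 30 + 31 + 31 + 28 + 31 + 30 + 31 + 30 + 31 + 31 + 30 + 31 + 30 + 31 + 31 + 28 + 31 + 30 + 31 + 30 + 31 + 31 + 30 + 31 + 30 + 6 = 949.

949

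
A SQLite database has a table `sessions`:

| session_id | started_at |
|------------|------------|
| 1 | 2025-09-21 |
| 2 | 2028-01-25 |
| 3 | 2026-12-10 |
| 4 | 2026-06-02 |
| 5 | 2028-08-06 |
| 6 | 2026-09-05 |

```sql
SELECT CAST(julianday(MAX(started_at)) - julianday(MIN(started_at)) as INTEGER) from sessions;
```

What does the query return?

MIN = 2025-09-21, MAX = 2028-08-06.
9 days remain in September 2025 after the 21st (30 − 21).
Full months from October 2025 through July 2028 contribute their day counts.
Then 6 days into August 2028.
Total: 9 + 31 + 30 + 31 + 31 + 28 + 31 + 30 + 31 + 30 + 31 + 31 + 30 + 31 + 30 + 31 + 31 + 28 + 31 + 30 + 31 + 30 + 31 + 31 + 30 + 31 + 30 + 31 + 31 + 29 + 31 + 30 + 31 + 30 + 31 + 6 = 1050.

1050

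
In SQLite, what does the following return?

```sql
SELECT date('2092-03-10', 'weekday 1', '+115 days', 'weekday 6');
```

`weekday 1` advances to the next Monday; 2092-03-10 is already a Monday, so it stays at 2092-03-10.
Applying '+115 days' to 2092-03-10: counting 115 days forward gives 2092-07-03.
`weekday 6` advances to the next Saturday; 2092-07-03 is a Thursday, so it moves forward to 2092-07-05.

2092-07-05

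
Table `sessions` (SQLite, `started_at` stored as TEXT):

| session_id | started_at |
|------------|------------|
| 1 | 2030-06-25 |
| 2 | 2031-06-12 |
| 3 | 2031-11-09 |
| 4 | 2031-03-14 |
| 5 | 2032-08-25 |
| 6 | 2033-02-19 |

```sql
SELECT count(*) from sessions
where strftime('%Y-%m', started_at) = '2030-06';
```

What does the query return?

1

Rows with year-month 2030-06: 2030-06-25 → 1.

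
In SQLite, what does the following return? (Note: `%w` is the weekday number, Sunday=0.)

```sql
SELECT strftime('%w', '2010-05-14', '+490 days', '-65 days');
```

First apply '+490 days', '-65 days': 2010-05-14 → 2011-07-13.
2011-07-13 is a Wednesday; with Sunday=0 that is 3.

3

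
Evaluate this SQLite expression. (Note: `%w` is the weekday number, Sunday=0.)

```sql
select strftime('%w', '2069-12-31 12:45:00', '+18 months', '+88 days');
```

First apply '+18 months', '+88 days': 2069-12-31 12:45:00 → 2071-09-27 12:45:00.
2071-09-27 is a Sunday; with Sunday=0 that is 0.

0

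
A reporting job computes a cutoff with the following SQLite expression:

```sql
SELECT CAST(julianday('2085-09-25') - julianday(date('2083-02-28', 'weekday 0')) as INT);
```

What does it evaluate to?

940

`weekday 0` advances to the next Sunday; 2083-02-28 is already a Sunday, so it stays at 2083-02-28.
0 days remain in February 2083 after the 28th (28 − 28).
Full months from March 2083 through August 2085 contribute their day counts.
Then 25 days into September 2085.
Total: 0 + 31 + 30 + 31 + 30 + 31 + 31 + 30 + 31 + 30 + 31 + 31 + 29 + 31 + 30 + 31 + 30 + 31 + 31 + 30 + 31 + 30 + 31 + 31 + 28 + 31 + 30 + 31 + 30 + 31 + 31 + 25 = 940.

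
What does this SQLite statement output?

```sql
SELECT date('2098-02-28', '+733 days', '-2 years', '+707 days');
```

2100-02-08

Applying '+733 days' to 2098-02-28: counting 733 days forward gives 2100-03-03.
Adding -2 years to 2100-03-03 gives 2098-03-03.
Applying '+707 days' to 2098-03-03: counting 707 days forward gives 2100-02-08.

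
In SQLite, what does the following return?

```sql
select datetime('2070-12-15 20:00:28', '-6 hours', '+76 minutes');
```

-6 hours from 2070-12-15 20:00:28 is 2070-12-15 14:00:28.
76 minutes = 1h 16m; +76 minutes from 2070-12-15 14:00:28 is 2070-12-15 15:16:28.

2070-12-15 15:16:28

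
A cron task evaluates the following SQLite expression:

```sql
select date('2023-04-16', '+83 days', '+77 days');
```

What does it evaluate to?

Applying '+83 days' to 2023-04-16: counting 83 days forward gives 2023-07-08.
Applying '+77 days' to 2023-07-08: counting 77 days forward gives 2023-09-23.

2023-09-23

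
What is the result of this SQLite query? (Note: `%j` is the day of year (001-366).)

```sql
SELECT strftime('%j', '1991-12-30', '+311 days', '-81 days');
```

229

First apply '+311 days', '-81 days': 1991-12-30 → 1992-08-16.
Day-of-year for 1992-08-16: days since 1992-01-01 inclusive = 229, zero-padded to 229.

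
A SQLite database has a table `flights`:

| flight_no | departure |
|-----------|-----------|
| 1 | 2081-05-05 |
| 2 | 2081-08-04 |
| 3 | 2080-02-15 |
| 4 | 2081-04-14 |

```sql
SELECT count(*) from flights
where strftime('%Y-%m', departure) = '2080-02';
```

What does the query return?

1

Rows with year-month 2080-02: 2080-02-15 → 1.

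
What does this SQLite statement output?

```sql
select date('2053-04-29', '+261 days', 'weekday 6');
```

2054-01-17

Applying '+261 days' to 2053-04-29: counting 261 days forward gives 2054-01-15.
`weekday 6` advances to the next Saturday; 2054-01-15 is a Thursday, so it moves forward to 2054-01-17.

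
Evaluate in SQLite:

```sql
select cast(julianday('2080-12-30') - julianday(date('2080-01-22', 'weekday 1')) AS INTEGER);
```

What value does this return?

343

`weekday 1` advances to the next Monday; 2080-01-22 is already a Monday, so it stays at 2080-01-22.
9 days remain in January 2080 after the 22nd (31 − 22).
Full months from February 2080 through November 2080 contribute their day counts.
Then 30 days into December 2080.
Total: 9 + 29 + 31 + 30 + 31 + 30 + 31 + 31 + 30 + 31 + 30 + 30 = 343.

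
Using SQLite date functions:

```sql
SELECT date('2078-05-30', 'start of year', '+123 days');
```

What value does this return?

2078-05-04

`start of year` rewinds 2078-05-30 to 2078-01-01.
Applying '+123 days' to 2078-01-01: counting 123 days forward gives 2078-05-04.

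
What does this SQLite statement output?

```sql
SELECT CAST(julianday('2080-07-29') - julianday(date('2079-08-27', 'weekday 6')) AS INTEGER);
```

331

`weekday 6` advances to the next Saturday; 2079-08-27 is a Sunday, so it moves forward to 2079-09-02.
28 days remain in September 2079 after the 2nd (30 − 2).
Full months from October 2079 through June 2080 contribute their day counts.
Then 29 days into July 2080.
Total: 28 + 31 + 30 + 31 + 31 + 29 + 31 + 30 + 31 + 30 + 29 = 331.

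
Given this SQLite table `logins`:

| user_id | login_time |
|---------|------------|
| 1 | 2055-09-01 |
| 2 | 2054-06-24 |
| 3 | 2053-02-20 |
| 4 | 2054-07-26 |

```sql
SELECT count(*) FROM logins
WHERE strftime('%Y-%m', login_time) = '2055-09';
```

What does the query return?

Rows with year-month 2055-09: 2055-09-01 → 1.

1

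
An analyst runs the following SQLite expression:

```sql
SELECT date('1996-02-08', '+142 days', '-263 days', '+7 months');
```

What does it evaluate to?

1996-05-10

Applying '+142 days' to 1996-02-08: counting 142 days forward gives 1996-06-29.
Applying '-263 days' to 1996-06-29: counting 263 days back gives 1995-10-10.
Adding +7 months to 1995-10-10 gives 1996-05-10.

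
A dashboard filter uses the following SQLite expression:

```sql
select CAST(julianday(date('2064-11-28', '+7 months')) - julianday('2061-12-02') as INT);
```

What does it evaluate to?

1304

Adding +7 months to 2064-11-28 gives 2065-06-28.
29 days remain in December 2061 after the 2nd (31 − 2).
Full months from January 2062 through May 2065 contribute their day counts.
Then 28 days into June 2065.
Total: 29 + 31 + 28 + 31 + 30 + 31 + 30 + 31 + 31 + 30 + 31 + 30 + 31 + 31 + 28 + 31 + 30 + 31 + 30 + 31 + 31 + 30 + 31 + 30 + 31 + 31 + 29 + 31 + 30 + 31 + 30 + 31 + 31 + 30 + 31 + 30 + 31 + 31 + 28 + 31 + 30 + 31 + 28 = 1304.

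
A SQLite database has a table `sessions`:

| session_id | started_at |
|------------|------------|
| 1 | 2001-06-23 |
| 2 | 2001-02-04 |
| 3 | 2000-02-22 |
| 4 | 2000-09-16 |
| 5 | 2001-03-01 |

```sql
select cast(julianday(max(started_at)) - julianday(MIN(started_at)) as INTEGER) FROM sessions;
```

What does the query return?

487

MIN = 2000-02-22, MAX = 2001-06-23.
7 days remain in February 2000 after the 22nd (29 − 22).
Full months from March 2000 through May 2001 contribute their day counts.
Then 23 days into June 2001.
Total: 7 + 31 + 30 + 31 + 30 + 31 + 31 + 30 + 31 + 30 + 31 + 31 + 28 + 31 + 30 + 31 + 23 = 487.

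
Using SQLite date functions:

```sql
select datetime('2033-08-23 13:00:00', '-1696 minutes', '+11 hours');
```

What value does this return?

2033-08-22 19:44:00

1696 minutes = 28h 16m; -1696 minutes from 2033-08-23 13:00:00 is 2033-08-22 08:44:00 (crosses midnight).
+11 hours from 2033-08-22 08:44:00 is 2033-08-22 19:44:00.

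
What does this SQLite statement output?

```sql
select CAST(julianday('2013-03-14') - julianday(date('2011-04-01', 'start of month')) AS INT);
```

713

`start of month` rewinds 2011-04-01 to 2011-04-01.
29 days remain in April 2011 after the 1st (30 − 1).
Full months from May 2011 through February 2013 contribute their day counts.
Then 14 days into March 2013.
Total: 29 + 31 + 30 + 31 + 31 + 30 + 31 + 30 + 31 + 31 + 29 + 31 + 30 + 31 + 30 + 31 + 31 + 30 + 31 + 30 + 31 + 31 + 28 + 14 = 713.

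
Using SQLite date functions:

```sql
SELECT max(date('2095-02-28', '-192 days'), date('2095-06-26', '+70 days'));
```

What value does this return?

2095-09-04

date('2095-02-28', '-192 days') → 2094-08-20.
date('2095-06-26', '+70 days') → 2095-09-04.
Later of the two is 2095-09-04.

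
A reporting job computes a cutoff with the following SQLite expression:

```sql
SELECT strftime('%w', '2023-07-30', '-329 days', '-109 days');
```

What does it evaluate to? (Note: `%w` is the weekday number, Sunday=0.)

3

First apply '-329 days', '-109 days': 2023-07-30 → 2022-05-18.
2022-05-18 is a Wednesday; with Sunday=0 that is 3.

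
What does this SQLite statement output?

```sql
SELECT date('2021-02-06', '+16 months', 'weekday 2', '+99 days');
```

2022-09-14

Adding +16 months to 2021-02-06 gives 2022-06-06.
`weekday 2` advances to the next Tuesday; 2022-06-06 is a Monday, so it moves forward to 2022-06-07.
Applying '+99 days' to 2022-06-07: counting 99 days forward gives 2022-09-14.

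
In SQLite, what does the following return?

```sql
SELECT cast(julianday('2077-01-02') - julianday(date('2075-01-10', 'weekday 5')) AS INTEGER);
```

`weekday 5` advances to the next Friday; 2075-01-10 is a Thursday, so it moves forward to 2075-01-11.
20 days remain in January 2075 after the 11th (31 − 11).
Full months from February 2075 through December 2076 contribute their day counts.
Then 2 days into January 2077.
Total: 20 + 28 + 31 + 30 + 31 + 30 + 31 + 31 + 30 + 31 + 30 + 31 + 31 + 29 + 31 + 30 + 31 + 30 + 31 + 31 + 30 + 31 + 30 + 31 + 2 = 722.

722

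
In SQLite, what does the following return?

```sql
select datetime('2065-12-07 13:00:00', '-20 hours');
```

-20 hours from 2065-12-07 13:00:00 is 2065-12-06 17:00:00 (crosses midnight).

2065-12-06 17:00:00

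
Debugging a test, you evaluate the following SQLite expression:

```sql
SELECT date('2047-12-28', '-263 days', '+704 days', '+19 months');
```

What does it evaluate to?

2050-10-13

Applying '-263 days' to 2047-12-28: counting 263 days back gives 2047-04-09.
Applying '+704 days' to 2047-04-09: counting 704 days forward gives 2049-03-13.
Adding +19 months to 2049-03-13 gives 2050-10-13.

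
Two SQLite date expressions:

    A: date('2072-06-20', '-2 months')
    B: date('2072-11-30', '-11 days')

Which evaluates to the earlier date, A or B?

A

A = 2072-04-20.
B = 2072-11-19.
A is earlier.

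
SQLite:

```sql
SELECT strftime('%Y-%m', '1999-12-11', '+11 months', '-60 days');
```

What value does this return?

First apply '+11 months', '-60 days': 1999-12-11 → 2000-09-12.
`%Y-%m` extracts the year-month: 2000-09.

2000-09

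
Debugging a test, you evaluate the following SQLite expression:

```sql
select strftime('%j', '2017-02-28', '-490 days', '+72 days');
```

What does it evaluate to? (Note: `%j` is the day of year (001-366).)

First apply '-490 days', '+72 days': 2017-02-28 → 2016-01-07.
Day-of-year for 2016-01-07: days since 2016-01-01 inclusive = 7, zero-padded to 007.

007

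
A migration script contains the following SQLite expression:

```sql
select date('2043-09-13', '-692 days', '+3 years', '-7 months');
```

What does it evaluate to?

2044-03-21

Applying '-692 days' to 2043-09-13: counting 692 days back gives 2041-10-21.
Adding +3 years to 2041-10-21 gives 2044-10-21.
Adding -7 months to 2044-10-21 gives 2044-03-21.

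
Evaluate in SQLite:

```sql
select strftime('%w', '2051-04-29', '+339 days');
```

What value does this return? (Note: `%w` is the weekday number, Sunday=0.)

2

First apply '+339 days': 2051-04-29 → 2052-04-02.
2052-04-02 is a Tuesday; with Sunday=0 that is 2.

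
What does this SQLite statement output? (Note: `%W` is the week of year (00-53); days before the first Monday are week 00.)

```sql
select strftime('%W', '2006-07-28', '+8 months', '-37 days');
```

08

First apply '+8 months', '-37 days': 2006-07-28 → 2007-02-19.
2007-02-19 is a Monday. SQLite's %W counts Mondays since the year started; the result is 08.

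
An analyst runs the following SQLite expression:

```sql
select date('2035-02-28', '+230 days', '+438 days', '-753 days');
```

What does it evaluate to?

2034-12-05

Applying '+230 days' to 2035-02-28: counting 230 days forward gives 2035-10-16.
Applying '+438 days' to 2035-10-16: counting 438 days forward gives 2036-12-27.
Applying '-753 days' to 2036-12-27: counting 753 days back gives 2034-12-05.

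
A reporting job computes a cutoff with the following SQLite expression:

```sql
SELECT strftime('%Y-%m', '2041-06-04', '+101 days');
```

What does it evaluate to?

2041-09

First apply '+101 days': 2041-06-04 → 2041-09-13.
`%Y-%m` extracts the year-month: 2041-09.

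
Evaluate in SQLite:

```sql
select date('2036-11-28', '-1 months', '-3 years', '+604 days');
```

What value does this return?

2035-06-24

Adding -1 month to 2036-11-28 gives 2036-10-28.
Adding -3 years to 2036-10-28 gives 2033-10-28.
Applying '+604 days' to 2033-10-28: counting 604 days forward gives 2035-06-24.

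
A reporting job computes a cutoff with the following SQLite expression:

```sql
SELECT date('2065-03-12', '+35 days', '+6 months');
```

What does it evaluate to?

March 2065 has 31 days; 19 remain after the 12th, so 20 days reach 2065-04-01.
Advancing 15 more days within April lands on 2065-04-16.
Adding +6 months to 2065-04-16 gives 2065-10-16.

2065-10-16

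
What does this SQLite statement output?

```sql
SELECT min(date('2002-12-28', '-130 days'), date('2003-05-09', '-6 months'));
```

date('2002-12-28', '-130 days') → 2002-08-20.
date('2003-05-09', '-6 months') → 2002-11-09.
Earlier of the two is 2002-08-20.

2002-08-20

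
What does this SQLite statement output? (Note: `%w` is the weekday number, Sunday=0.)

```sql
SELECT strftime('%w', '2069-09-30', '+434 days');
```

1

First apply '+434 days': 2069-09-30 → 2070-12-08.
2070-12-08 is a Monday; with Sunday=0 that is 1.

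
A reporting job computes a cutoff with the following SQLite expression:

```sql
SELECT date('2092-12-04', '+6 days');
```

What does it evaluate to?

2092-12-10

Advancing 6 more days within December lands on 2092-12-10.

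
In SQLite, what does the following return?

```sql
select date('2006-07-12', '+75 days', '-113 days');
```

Applying '+75 days' to 2006-07-12: counting 75 days forward gives 2006-09-25.
Applying '-113 days' to 2006-09-25: counting 113 days back gives 2006-06-04.

2006-06-04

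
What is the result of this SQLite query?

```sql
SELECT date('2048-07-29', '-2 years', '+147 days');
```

2046-12-23

Adding -2 years to 2048-07-29 gives 2046-07-29.
Applying '+147 days' to 2046-07-29: counting 147 days forward gives 2046-12-23.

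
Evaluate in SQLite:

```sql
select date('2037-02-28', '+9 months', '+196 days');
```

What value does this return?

Adding +9 months to 2037-02-28 gives 2037-11-28.
Applying '+196 days' to 2037-11-28: counting 196 days forward gives 2038-06-12.

2038-06-12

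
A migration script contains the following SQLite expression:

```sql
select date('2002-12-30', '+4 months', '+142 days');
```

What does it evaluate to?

Adding +4 months to 2002-12-30 gives 2003-04-30.
Applying '+142 days' to 2003-04-30: counting 142 days forward gives 2003-09-19.

2003-09-19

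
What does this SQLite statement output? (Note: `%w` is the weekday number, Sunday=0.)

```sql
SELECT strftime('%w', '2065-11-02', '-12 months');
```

First apply '-12 months': 2065-11-02 → 2064-11-02.
2064-11-02 is a Sunday; with Sunday=0 that is 0.

0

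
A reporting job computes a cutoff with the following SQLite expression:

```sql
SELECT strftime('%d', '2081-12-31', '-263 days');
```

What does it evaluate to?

12

First apply '-263 days': 2081-12-31 → 2081-04-12.
`%d` extracts the 2-digit day of month: 12.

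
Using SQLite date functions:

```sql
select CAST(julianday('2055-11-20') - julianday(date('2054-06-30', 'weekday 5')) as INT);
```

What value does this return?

`weekday 5` advances to the next Friday; 2054-06-30 is a Tuesday, so it moves forward to 2054-07-03.
28 days remain in July 2054 after the 3rd (31 − 3).
Full months from August 2054 through October 2055 contribute their day counts.
Then 20 days into November 2055.
Total: 28 + 31 + 30 + 31 + 30 + 31 + 31 + 28 + 31 + 30 + 31 + 30 + 31 + 31 + 30 + 31 + 20 = 505.

505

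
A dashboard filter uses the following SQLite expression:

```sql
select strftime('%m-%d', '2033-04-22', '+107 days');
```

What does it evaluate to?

08-07

First apply '+107 days': 2033-04-22 → 2033-08-07.
`%m-%d` extracts the month-day: 08-07.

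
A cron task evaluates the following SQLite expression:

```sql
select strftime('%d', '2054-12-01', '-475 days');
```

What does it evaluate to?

First apply '-475 days': 2054-12-01 → 2053-08-13.
`%d` extracts the 2-digit day of month: 13.

13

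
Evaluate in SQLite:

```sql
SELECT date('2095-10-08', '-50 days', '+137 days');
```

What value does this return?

2096-01-03

Applying '-50 days' to 2095-10-08: counting 50 days back gives 2095-08-19.
Applying '+137 days' to 2095-08-19: counting 137 days forward gives 2096-01-03.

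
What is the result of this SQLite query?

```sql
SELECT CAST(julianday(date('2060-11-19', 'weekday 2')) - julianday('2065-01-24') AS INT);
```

`weekday 2` advances to the next Tuesday; 2060-11-19 is a Friday, so it moves forward to 2060-11-23.
7 days remain in November 2060 after the 23rd (30 − 23).
Full months from December 2060 through December 2064 contribute their day counts.
Then 24 days into January 2065.
Total: 7 + 31 + 31 + 28 + 31 + 30 + 31 + 30 + 31 + 31 + 30 + 31 + 30 + 31 + 31 + 28 + 31 + 30 + 31 + 30 + 31 + 31 + 30 + 31 + 30 + 31 + 31 + 28 + 31 + 30 + 31 + 30 + 31 + 31 + 30 + 31 + 30 + 31 + 31 + 29 + 31 + 30 + 31 + 30 + 31 + 31 + 30 + 31 + 30 + 31 + 24 = 1523.
The subtraction is earlier − later, so the result is −1523 → -1523.

-1523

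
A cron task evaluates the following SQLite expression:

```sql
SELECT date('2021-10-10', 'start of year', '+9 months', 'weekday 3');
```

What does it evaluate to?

`start of year` rewinds 2021-10-10 to 2021-01-01.
Adding +9 months to 2021-01-01 gives 2021-10-01.
`weekday 3` advances to the next Wednesday; 2021-10-01 is a Friday, so it moves forward to 2021-10-06.

2021-10-06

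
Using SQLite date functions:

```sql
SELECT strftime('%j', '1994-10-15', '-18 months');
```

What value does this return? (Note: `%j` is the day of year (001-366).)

First apply '-18 months': 1994-10-15 → 1993-04-15.
Day-of-year for 1993-04-15: days since 1993-01-01 inclusive = 105, zero-padded to 105.

105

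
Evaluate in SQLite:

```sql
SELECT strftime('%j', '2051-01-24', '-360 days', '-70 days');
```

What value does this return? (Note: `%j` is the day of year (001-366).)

First apply '-360 days', '-70 days': 2051-01-24 → 2049-11-20.
Day-of-year for 2049-11-20: days since 2049-01-01 inclusive = 324, zero-padded to 324.

324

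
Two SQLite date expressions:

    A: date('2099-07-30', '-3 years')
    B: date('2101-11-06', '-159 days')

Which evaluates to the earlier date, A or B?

A = 2096-07-30.
B = 2101-05-31.
A is earlier.

A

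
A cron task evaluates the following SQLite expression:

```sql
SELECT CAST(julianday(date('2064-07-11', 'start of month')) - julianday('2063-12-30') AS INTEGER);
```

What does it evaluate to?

`start of month` rewinds 2064-07-11 to 2064-07-01.
1 day remains in December 2063 after the 30th (31 − 30).
Full months from January 2064 through June 2064 contribute their day counts.
Then 1 day into July 2064.
Total: 1 + 31 + 29 + 31 + 30 + 31 + 30 + 1 = 184.

184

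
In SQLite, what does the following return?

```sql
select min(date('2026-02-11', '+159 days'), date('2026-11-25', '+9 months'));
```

2026-07-20

date('2026-02-11', '+159 days') → 2026-07-20.
date('2026-11-25', '+9 months') → 2027-08-25.
Earlier of the two is 2026-07-20.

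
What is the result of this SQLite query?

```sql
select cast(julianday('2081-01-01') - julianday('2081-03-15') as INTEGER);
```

-73

30 days remain in January 2081 after the 1st (31 − 1).
February 2081: 28 days.
Then 15 days into March 2081.
Total: 30 + 28 + 15 = 73.
The subtraction is earlier − later, so the result is −73 → -73.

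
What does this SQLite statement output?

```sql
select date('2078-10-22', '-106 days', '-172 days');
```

Applying '-106 days' to 2078-10-22: counting 106 days back gives 2078-07-08.
Applying '-172 days' to 2078-07-08: counting 172 days back gives 2078-01-17.

2078-01-17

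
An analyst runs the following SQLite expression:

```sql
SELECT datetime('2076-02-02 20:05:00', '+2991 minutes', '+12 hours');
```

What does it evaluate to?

2991 minutes = 49h 51m; +2991 minutes from 2076-02-02 20:05:00 is 2076-02-04 21:56:00 (crosses midnight).
+12 hours from 2076-02-04 21:56:00 is 2076-02-05 09:56:00 (crosses midnight).

2076-02-05 09:56:00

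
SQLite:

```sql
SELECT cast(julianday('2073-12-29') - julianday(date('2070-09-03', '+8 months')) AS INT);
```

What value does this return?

Adding +8 months to 2070-09-03 gives 2071-05-03.
28 days remain in May 2071 after the 3rd (31 − 3).
Full months from June 2071 through November 2073 contribute their day counts.
Then 29 days into December 2073.
Total: 28 + 30 + 31 + 31 + 30 + 31 + 30 + 31 + 31 + 29 + 31 + 30 + 31 + 30 + 31 + 31 + 30 + 31 + 30 + 31 + 31 + 28 + 31 + 30 + 31 + 30 + 31 + 31 + 30 + 31 + 30 + 29 = 971.

971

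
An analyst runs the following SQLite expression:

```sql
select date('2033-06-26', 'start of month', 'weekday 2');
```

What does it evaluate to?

2033-06-07

`start of month` rewinds 2033-06-26 to 2033-06-01.
`weekday 2` advances to the next Tuesday; 2033-06-01 is a Wednesday, so it moves forward to 2033-06-07.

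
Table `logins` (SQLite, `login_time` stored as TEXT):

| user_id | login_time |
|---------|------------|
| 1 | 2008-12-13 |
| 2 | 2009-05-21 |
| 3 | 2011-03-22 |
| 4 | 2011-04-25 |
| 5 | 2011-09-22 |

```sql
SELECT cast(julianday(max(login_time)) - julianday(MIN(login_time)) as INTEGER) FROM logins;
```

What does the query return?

1013

MIN = 2008-12-13, MAX = 2011-09-22.
18 days remain in December 2008 after the 13th (31 − 13).
Full months from January 2009 through August 2011 contribute their day counts.
Then 22 days into September 2011.
Total: 18 + 31 + 28 + 31 + 30 + 31 + 30 + 31 + 31 + 30 + 31 + 30 + 31 + 31 + 28 + 31 + 30 + 31 + 30 + 31 + 31 + 30 + 31 + 30 + 31 + 31 + 28 + 31 + 30 + 31 + 30 + 31 + 31 + 22 = 1013.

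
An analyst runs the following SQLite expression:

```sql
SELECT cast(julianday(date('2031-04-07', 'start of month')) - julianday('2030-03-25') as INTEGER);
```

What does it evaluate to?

372

`start of month` rewinds 2031-04-07 to 2031-04-01.
6 days remain in March 2030 after the 25th (31 − 25).
Full months from April 2030 through March 2031 contribute their day counts.
Then 1 day into April 2031.
Total: 6 + 30 + 31 + 30 + 31 + 31 + 30 + 31 + 30 + 31 + 31 + 28 + 31 + 1 = 372.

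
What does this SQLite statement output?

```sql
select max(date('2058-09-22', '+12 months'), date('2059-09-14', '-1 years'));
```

2059-09-22

date('2058-09-22', '+12 months') → 2059-09-22.
date('2059-09-14', '-1 years') → 2058-09-14.
Later of the two is 2059-09-22.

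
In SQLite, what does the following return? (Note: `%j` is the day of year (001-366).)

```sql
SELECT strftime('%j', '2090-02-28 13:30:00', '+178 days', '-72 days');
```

First apply '+178 days', '-72 days': 2090-02-28 13:30:00 → 2090-06-14 13:30:00.
Day-of-year for 2090-06-14: days since 2090-01-01 inclusive = 165, zero-padded to 165.

165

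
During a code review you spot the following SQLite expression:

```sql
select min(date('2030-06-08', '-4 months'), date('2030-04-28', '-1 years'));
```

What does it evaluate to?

2029-04-28

date('2030-06-08', '-4 months') → 2030-02-08.
date('2030-04-28', '-1 years') → 2029-04-28.
Earlier of the two is 2029-04-28.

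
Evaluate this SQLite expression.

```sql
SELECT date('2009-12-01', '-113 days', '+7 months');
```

Applying '-113 days' to 2009-12-01: counting 113 days back gives 2009-08-10.
Adding +7 months to 2009-08-10 gives 2010-03-10.

2010-03-10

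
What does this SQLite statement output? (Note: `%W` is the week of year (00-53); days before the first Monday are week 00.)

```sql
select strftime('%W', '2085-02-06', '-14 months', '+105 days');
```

First apply '-14 months', '+105 days': 2085-02-06 → 2084-03-20.
2084-03-20 is a Monday. SQLite's %W counts Mondays since the year started; the result is 12.

12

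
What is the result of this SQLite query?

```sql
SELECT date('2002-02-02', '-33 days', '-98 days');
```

2001-09-24

Going back 2 days from 2002-02-02 reaches 2002-01-31 (last day of January, 31 days).
Going back 31 days from 2002-01-31 reaches 2001-12-31 (last day of December, 31 days).
Applying '-98 days' to 2001-12-31: counting 98 days back gives 2001-09-24.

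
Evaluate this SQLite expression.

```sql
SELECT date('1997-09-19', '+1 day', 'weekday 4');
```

1997-09-25

Advancing 1 more day within September lands on 1997-09-20.
`weekday 4` advances to the next Thursday; 1997-09-20 is a Saturday, so it moves forward to 1997-09-25.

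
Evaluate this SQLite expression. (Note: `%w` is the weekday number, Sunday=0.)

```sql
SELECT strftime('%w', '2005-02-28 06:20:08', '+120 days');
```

First apply '+120 days': 2005-02-28 06:20:08 → 2005-06-28 06:20:08.
2005-06-28 is a Tuesday; with Sunday=0 that is 2.

2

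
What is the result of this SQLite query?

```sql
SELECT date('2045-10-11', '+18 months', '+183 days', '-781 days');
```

Adding +18 months to 2045-10-11 gives 2047-04-11.
Applying '+183 days' to 2047-04-11: counting 183 days forward gives 2047-10-11.
Applying '-781 days' to 2047-10-11: counting 781 days back gives 2045-08-21.

2045-08-21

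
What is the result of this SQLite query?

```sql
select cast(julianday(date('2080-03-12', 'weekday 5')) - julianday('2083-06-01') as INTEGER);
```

-1173

`weekday 5` advances to the next Friday; 2080-03-12 is a Tuesday, so it moves forward to 2080-03-15.
16 days remain in March 2080 after the 15th (31 − 15).
Full months from April 2080 through May 2083 contribute their day counts.
Then 1 day into June 2083.
Total: 16 + 30 + 31 + 30 + 31 + 31 + 30 + 31 + 30 + 31 + 31 + 28 + 31 + 30 + 31 + 30 + 31 + 31 + 30 + 31 + 30 + 31 + 31 + 28 + 31 + 30 + 31 + 30 + 31 + 31 + 30 + 31 + 30 + 31 + 31 + 28 + 31 + 30 + 31 + 1 = 1173.
The subtraction is earlier − later, so the result is −1173 → -1173.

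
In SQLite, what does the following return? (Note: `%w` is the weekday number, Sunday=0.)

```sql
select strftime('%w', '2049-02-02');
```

2

2049-02-02 is a Tuesday; with Sunday=0 that is 2.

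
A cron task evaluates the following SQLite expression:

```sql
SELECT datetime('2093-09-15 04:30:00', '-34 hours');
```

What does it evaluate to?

-34 hours from 2093-09-15 04:30:00 is 2093-09-13 18:30:00 (crosses midnight).

2093-09-13 18:30:00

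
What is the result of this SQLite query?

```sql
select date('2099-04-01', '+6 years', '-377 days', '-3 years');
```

2101-03-20

Adding +6 years to 2099-04-01 gives 2105-04-01.
Applying '-377 days' to 2105-04-01: counting 377 days back gives 2104-03-20.
Adding -3 years to 2104-03-20 gives 2101-03-20.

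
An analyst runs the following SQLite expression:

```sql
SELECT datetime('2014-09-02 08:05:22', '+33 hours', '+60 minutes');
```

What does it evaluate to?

+33 hours from 2014-09-02 08:05:22 is 2014-09-03 17:05:22 (crosses midnight).
60 minutes = 1h 0m; +60 minutes from 2014-09-03 17:05:22 is 2014-09-03 18:05:22.

2014-09-03 18:05:22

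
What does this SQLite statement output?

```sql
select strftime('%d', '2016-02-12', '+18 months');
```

First apply '+18 months': 2016-02-12 → 2017-08-12.
`%d` extracts the 2-digit day of month: 12.

12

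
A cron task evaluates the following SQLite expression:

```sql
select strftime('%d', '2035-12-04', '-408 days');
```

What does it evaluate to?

22

First apply '-408 days': 2035-12-04 → 2034-10-22.
`%d` extracts the 2-digit day of month: 22.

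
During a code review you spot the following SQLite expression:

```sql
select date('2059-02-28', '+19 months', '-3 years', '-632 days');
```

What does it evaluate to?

2056-01-05

Adding +19 months to 2059-02-28 gives 2060-09-28.
Adding -3 years to 2060-09-28 gives 2057-09-28.
Applying '-632 days' to 2057-09-28: counting 632 days back gives 2056-01-05.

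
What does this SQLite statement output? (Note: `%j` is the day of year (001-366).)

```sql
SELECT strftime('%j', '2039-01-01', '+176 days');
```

First apply '+176 days': 2039-01-01 → 2039-06-26.
Day-of-year for 2039-06-26: days since 2039-01-01 inclusive = 177, zero-padded to 177.

177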